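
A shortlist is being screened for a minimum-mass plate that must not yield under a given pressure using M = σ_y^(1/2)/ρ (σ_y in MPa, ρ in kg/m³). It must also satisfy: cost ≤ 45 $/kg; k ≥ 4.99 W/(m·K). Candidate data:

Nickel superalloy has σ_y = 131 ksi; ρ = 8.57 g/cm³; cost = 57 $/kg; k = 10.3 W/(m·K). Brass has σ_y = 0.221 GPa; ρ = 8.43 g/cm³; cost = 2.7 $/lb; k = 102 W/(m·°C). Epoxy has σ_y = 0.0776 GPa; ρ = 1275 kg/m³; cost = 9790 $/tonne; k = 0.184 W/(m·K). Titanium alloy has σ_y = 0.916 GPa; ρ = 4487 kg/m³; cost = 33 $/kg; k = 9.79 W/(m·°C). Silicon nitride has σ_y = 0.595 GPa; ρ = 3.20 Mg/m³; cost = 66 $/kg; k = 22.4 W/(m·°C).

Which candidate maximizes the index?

Screen on constraints: cost ≤ 45 $/kg; k ≥ 4.99 W/(m·K). Survivors: brass, titanium alloy.
After converting to SI:
  brass: σ_y = 221.0 MPa, ρ = 8430 kg/m³
  titanium alloy: σ_y = 916.0 MPa, ρ = 4487 kg/m³
  titanium alloy: M = 6.75×10⁻³
  brass: M = 1.76×10⁻³
The maximum is for titanium alloy.

titanium alloy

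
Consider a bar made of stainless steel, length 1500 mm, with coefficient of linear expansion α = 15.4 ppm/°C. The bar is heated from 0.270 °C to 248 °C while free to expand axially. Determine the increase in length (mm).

5.72 mm

ΔT = 248 − 0.270 = 247.7 K.
ΔL = α·L₀·ΔT = 15.4×10⁻⁶ × 1500 mm × 247.7 K = 5.72 mm.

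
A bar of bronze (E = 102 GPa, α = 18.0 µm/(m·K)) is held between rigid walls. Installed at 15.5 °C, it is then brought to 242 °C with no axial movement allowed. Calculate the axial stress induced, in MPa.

416 MPa

ΔT = 226.5 K. Constrained thermal stress σ = E·α·ΔT = 102.0×10³ MPa × 18.0×10⁻⁶ × 226.5 = 416 MPa (compressive).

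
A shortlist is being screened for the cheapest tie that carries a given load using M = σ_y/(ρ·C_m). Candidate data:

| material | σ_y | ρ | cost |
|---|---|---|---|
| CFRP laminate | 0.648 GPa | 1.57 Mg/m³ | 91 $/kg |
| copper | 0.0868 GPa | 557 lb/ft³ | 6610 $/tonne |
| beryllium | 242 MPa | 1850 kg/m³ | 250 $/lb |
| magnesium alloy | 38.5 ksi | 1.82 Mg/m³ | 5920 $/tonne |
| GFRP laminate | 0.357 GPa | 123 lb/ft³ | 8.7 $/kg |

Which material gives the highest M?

magnesium alloy

Convert each candidate to consistent units, then evaluate M:
  CFRP laminate: σ_y = 648.0 MPa, ρ = 1570 kg/m³, cost = 91.00 $/kg
  copper: σ_y = 86.80 MPa, ρ = 8922 kg/m³, cost = 6.610 $/kg
  beryllium: σ_y = 242.0 MPa, ρ = 1850 kg/m³, cost = 551.1 $/kg
  magnesium alloy: σ_y = 265.4 MPa, ρ = 1820 kg/m³, cost = 5.920 $/kg
  GFRP laminate: σ_y = 357.0 MPa, ρ = 1970 kg/m³, cost = 8.700 $/kg
  magnesium alloy: M = 24.6 kN·m per $
  GFRP laminate: M = 20.8 kN·m per $
  CFRP laminate: M = 4.54 kN·m per $
  copper: M = 1.47 kN·m per $
  beryllium: M = 0.237 kN·m per $
Highest index: magnesium alloy.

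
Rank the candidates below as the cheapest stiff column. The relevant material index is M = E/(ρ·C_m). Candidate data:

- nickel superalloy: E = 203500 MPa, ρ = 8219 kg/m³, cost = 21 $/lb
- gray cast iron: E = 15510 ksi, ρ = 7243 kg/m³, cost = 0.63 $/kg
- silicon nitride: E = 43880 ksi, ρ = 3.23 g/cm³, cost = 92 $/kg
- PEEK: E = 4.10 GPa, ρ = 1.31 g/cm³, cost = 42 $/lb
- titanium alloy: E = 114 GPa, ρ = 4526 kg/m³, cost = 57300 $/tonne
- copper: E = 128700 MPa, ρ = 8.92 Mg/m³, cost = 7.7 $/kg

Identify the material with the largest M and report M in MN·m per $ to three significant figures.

Putting every candidate on a common basis:
  nickel superalloy: E = 203.5 GPa, ρ = 8219 kg/m³, cost = 46.30 $/kg
  gray cast iron: E = 106.9 GPa, ρ = 7243 kg/m³, cost = 0.6300 $/kg
  silicon nitride: E = 302.5 GPa, ρ = 3230 kg/m³, cost = 92.00 $/kg
  PEEK: E = 4.100 GPa, ρ = 1310 kg/m³, cost = 92.59 $/kg
  titanium alloy: E = 114.0 GPa, ρ = 4526 kg/m³, cost = 57.30 $/kg
  copper: E = 128.7 GPa, ρ = 8920 kg/m³, cost = 7.700 $/kg
  gray cast iron: M = 23.4 MN·m per $
  copper: M = 1.87 MN·m per $
  silicon nitride: M = 1.02 MN·m per $
  nickel superalloy: M = 0.535 MN·m per $
  titanium alloy: M = 0.440 MN·m per $
  PEEK: M = 0.0338 MN·m per $
The maximum is for gray cast iron.

gray cast iron, M = 23.4 MN·m per $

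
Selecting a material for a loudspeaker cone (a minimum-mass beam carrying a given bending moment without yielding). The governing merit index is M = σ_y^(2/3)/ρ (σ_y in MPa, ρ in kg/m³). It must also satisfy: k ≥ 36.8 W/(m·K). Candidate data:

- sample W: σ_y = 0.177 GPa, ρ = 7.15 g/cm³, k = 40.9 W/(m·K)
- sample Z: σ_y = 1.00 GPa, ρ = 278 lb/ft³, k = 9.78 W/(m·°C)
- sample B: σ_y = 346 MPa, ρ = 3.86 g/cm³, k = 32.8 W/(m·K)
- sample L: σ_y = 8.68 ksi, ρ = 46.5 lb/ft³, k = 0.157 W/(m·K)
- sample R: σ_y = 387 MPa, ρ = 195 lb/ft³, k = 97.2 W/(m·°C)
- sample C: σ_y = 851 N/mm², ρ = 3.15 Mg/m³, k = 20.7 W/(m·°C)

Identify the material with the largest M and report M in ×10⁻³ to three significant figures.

Screen on constraints: k ≥ 36.8 W/(m·K). Survivors: sample W, sample R.
In SI units:
  sample W: σ_y = 177.0 MPa, ρ = 7150 kg/m³
  sample R: σ_y = 387.0 MPa, ρ = 3124 kg/m³
  sample R: M = 17.0×10⁻³
  sample W: M = 4.41×10⁻³
Sample R ranks first.

sample R, M = 17.0×10⁻³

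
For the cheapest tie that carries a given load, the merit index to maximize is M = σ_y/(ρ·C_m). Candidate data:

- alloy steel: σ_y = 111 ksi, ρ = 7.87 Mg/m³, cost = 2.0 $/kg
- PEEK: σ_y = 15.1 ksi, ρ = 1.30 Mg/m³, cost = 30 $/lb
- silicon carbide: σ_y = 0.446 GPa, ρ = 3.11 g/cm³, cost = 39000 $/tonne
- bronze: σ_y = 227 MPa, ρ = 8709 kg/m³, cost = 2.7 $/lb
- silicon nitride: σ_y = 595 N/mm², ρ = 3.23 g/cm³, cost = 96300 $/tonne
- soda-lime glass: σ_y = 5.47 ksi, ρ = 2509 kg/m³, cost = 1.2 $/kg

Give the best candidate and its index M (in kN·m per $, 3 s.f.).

Convert each candidate to consistent units, then evaluate M:
  alloy steel: σ_y = 765.3 MPa, ρ = 7870 kg/m³, cost = 2.000 $/kg
  PEEK: σ_y = 104.1 MPa, ρ = 1300 kg/m³, cost = 66.14 $/kg
  silicon carbide: σ_y = 446.0 MPa, ρ = 3110 kg/m³, cost = 39.00 $/kg
  bronze: σ_y = 227.0 MPa, ρ = 8709 kg/m³, cost = 5.952 $/kg
  silicon nitride: σ_y = 595.0 MPa, ρ = 3230 kg/m³, cost = 96.30 $/kg
  soda-lime glass: σ_y = 37.71 MPa, ρ = 2509 kg/m³, cost = 1.200 $/kg
  alloy steel: M = 48.6 kN·m per $
  soda-lime glass: M = 12.5 kN·m per $
  bronze: M = 4.38 kN·m per $
  silicon carbide: M = 3.68 kN·m per $
  silicon nitride: M = 1.91 kN·m per $
  PEEK: M = 1.21 kN·m per $
The maximum is for alloy steel.

alloy steel, M = 48.6 kN·m per $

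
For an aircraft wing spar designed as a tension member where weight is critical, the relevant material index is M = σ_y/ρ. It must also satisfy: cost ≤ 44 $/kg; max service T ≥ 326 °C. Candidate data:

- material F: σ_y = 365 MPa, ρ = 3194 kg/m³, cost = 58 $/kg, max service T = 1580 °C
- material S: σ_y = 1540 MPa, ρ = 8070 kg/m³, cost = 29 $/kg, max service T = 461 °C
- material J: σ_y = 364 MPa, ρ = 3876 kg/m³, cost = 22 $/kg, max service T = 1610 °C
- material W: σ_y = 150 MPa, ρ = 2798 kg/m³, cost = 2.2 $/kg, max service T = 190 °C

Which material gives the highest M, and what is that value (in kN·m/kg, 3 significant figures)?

material S, M = 191 kN·m/kg

Screen on constraints: cost ≤ 44 $/kg; max service T ≥ 326 °C. Survivors: material S, material J.
Per-candidate index values:
  material S: M = 191 kN·m/kg
  material J: M = 93.9 kN·m/kg
The maximum is for material S.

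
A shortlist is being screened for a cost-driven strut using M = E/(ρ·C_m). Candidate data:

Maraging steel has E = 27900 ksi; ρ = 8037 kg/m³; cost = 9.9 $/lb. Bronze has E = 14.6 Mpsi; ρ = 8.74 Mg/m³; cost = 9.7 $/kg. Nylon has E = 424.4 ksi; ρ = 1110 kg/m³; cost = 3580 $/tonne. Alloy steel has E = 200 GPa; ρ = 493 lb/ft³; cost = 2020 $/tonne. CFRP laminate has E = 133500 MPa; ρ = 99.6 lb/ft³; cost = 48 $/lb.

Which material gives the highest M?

alloy steel

Convert each candidate to consistent units, then evaluate M:
  maraging steel: E = 192.4 GPa, ρ = 8037 kg/m³, cost = 21.83 $/kg
  bronze: E = 100.7 GPa, ρ = 8740 kg/m³, cost = 9.700 $/kg
  nylon: E = 2.926 GPa, ρ = 1110 kg/m³, cost = 3.580 $/kg
  alloy steel: E = 200.0 GPa, ρ = 7897 kg/m³, cost = 2.020 $/kg
  CFRP laminate: E = 133.5 GPa, ρ = 1595 kg/m³, cost = 105.8 $/kg
  alloy steel: M = 12.5 MN·m per $
  bronze: M = 1.19 MN·m per $
  maraging steel: M = 1.10 MN·m per $
  CFRP laminate: M = 0.791 MN·m per $
  nylon: M = 0.736 MN·m per $
Highest index: alloy steel.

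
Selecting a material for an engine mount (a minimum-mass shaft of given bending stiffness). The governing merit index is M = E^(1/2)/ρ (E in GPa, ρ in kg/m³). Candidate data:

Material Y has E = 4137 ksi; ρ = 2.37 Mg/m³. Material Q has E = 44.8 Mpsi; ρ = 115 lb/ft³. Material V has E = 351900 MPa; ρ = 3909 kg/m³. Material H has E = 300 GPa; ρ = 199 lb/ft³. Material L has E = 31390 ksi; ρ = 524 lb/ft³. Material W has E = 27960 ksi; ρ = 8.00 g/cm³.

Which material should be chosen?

material Q

In SI units:
  material Y: E = 28.52 GPa, ρ = 2370 kg/m³
  material Q: E = 308.9 GPa, ρ = 1842 kg/m³
  material V: E = 351.9 GPa, ρ = 3909 kg/m³
  material H: E = 300.0 GPa, ρ = 3188 kg/m³
  material L: E = 216.4 GPa, ρ = 8394 kg/m³
  material W: E = 192.8 GPa, ρ = 8000 kg/m³
  material Q: M = 9.54×10⁻³
  material H: M = 5.43×10⁻³
  material V: M = 4.80×10⁻³
  material Y: M = 2.25×10⁻³
  material L: M = 1.75×10⁻³
  material W: M = 1.74×10⁻³
Material Q has the largest M.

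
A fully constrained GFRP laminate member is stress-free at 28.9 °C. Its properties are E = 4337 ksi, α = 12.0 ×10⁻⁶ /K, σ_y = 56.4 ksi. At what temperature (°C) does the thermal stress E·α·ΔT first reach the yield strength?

1110 °C

E = 4337 ksi = 29.90 GPa.
σ_y = 56.4 ksi = 388.9 MPa.
E·α·ΔT = 388.9 MPa ⇒ ΔT = 388.9 / (29.90×10³ × 12.0×10⁻⁶) = 1084 K.
T = 28.9 + 1084 = 1113 °C.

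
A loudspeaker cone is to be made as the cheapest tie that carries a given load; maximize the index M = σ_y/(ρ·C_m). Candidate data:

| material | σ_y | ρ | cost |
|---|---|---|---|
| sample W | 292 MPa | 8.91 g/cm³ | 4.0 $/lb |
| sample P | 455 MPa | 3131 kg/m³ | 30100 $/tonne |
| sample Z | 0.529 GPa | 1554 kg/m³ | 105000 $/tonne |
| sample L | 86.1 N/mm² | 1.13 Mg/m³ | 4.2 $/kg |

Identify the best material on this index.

In SI units:
  sample W: σ_y = 292.0 MPa, ρ = 8910 kg/m³, cost = 8.818 $/kg
  sample P: σ_y = 455.0 MPa, ρ = 3131 kg/m³, cost = 30.10 $/kg
  sample Z: σ_y = 529.0 MPa, ρ = 1554 kg/m³, cost = 105.0 $/kg
  sample L: σ_y = 86.10 MPa, ρ = 1130 kg/m³, cost = 4.200 $/kg
  sample L: M = 18.1 kN·m per $
  sample P: M = 4.83 kN·m per $
  sample W: M = 3.72 kN·m per $
  sample Z: M = 3.24 kN·m per $
Sample L has the largest M.

sample L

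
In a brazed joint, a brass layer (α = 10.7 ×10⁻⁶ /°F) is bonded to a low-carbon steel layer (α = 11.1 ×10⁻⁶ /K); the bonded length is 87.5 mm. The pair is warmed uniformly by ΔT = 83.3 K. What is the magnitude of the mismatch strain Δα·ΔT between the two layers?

6.80×10⁻⁴

brass: α = 10.7×10⁻⁶/°F × 9/5 = 19.3×10⁻⁶/K.
Δα = |19.3 − 11.1|×10⁻⁶/K = 8.16×10⁻⁶/K.
Mismatch strain = Δα·ΔT = 8.16×10⁻⁶ × 83.3 = 6.80×10⁻⁴.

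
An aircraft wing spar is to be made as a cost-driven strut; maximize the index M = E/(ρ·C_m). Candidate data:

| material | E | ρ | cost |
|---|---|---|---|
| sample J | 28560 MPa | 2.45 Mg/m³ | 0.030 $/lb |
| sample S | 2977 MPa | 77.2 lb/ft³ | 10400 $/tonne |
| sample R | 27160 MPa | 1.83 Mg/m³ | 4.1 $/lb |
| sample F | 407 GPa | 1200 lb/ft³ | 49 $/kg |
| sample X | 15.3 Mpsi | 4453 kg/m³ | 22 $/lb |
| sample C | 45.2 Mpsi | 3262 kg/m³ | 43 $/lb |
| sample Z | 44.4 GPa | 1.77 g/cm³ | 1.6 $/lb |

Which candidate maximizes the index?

In SI units:
  sample J: E = 28.56 GPa, ρ = 2450 kg/m³, cost = 0.06614 $/kg
  sample S: E = 2.977 GPa, ρ = 1237 kg/m³, cost = 10.40 $/kg
  sample R: E = 27.16 GPa, ρ = 1830 kg/m³, cost = 9.039 $/kg
  sample F: E = 407.0 GPa, ρ = 19220 kg/m³, cost = 49.00 $/kg
  sample X: E = 105.5 GPa, ρ = 4453 kg/m³, cost = 48.50 $/kg
  sample C: E = 311.6 GPa, ρ = 3262 kg/m³, cost = 94.80 $/kg
  sample Z: E = 44.40 GPa, ρ = 1770 kg/m³, cost = 3.527 $/kg
  sample J: M = 176 MN·m per $
  sample Z: M = 7.11 MN·m per $
  sample R: M = 1.64 MN·m per $
  sample C: M = 1.01 MN·m per $
  sample X: M = 0.488 MN·m per $
  sample F: M = 0.432 MN·m per $
  sample S: M = 0.231 MN·m per $
The maximum is for sample J.

sample J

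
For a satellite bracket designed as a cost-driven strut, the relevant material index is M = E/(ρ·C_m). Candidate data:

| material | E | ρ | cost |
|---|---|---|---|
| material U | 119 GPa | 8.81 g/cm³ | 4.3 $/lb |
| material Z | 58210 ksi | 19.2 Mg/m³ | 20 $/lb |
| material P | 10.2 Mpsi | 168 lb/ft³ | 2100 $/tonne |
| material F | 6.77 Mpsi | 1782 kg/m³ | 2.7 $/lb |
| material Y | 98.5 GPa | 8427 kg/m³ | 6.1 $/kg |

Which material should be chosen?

material P

Convert each candidate to consistent units, then evaluate M:
  material U: E = 119.0 GPa, ρ = 8810 kg/m³, cost = 9.480 $/kg
  material Z: E = 401.3 GPa, ρ = 19200 kg/m³, cost = 44.09 $/kg
  material P: E = 70.33 GPa, ρ = 2691 kg/m³, cost = 2.100 $/kg
  material F: E = 46.68 GPa, ρ = 1782 kg/m³, cost = 5.952 $/kg
  material Y: E = 98.50 GPa, ρ = 8427 kg/m³, cost = 6.100 $/kg
  material P: M = 12.4 MN·m per $
  material F: M = 4.40 MN·m per $
  material Y: M = 1.92 MN·m per $
  material U: M = 1.42 MN·m per $
  material Z: M = 0.474 MN·m per $
Highest index: material P.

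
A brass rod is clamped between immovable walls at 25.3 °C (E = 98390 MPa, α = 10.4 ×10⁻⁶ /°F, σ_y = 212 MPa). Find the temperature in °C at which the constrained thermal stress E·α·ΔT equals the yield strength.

140 °C

E = 98390 MPa = 98.39 GPa.
α = 10.4×10⁻⁶/°F × 9/5 = 18.7×10⁻⁶/K.
E·α·ΔT = 212.0 MPa ⇒ ΔT = 212.0 / (98.39×10³ × 18.7×10⁻⁶) = 115.1 K.
T = 25.3 + 115.1 = 140.4 °C.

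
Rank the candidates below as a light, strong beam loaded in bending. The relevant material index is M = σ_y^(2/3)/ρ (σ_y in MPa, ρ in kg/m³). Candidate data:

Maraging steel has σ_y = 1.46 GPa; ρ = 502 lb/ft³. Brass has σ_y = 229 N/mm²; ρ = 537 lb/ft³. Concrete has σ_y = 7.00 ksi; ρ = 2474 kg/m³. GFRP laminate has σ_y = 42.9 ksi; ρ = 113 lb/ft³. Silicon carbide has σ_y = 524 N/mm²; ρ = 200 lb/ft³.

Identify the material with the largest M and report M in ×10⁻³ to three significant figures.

GFRP laminate, M = 24.5×10⁻³

Putting every candidate on a common basis:
  maraging steel: σ_y = 1460 MPa, ρ = 8041 kg/m³
  brass: σ_y = 229.0 MPa, ρ = 8602 kg/m³
  concrete: σ_y = 48.26 MPa, ρ = 2474 kg/m³
  GFRP laminate: σ_y = 295.8 MPa, ρ = 1810 kg/m³
  silicon carbide: σ_y = 524.0 MPa, ρ = 3204 kg/m³
  GFRP laminate: M = 24.5×10⁻³
  silicon carbide: M = 20.3×10⁻³
  maraging steel: M = 16.0×10⁻³
  concrete: M = 5.36×10⁻³
  brass: M = 4.35×10⁻³
The maximum is for GFRP laminate.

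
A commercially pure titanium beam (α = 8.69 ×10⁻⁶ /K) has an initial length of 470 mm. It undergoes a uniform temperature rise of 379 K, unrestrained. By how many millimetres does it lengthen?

ΔL = α·L₀·ΔT = 8.69×10⁻⁶ × 470 mm × 379.0 K = 1.55 mm.

1.55 mm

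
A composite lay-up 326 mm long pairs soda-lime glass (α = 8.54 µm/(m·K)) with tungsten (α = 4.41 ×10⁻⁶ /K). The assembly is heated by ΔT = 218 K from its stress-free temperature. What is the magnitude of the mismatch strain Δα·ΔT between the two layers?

Δα = |8.54 − 4.41|×10⁻⁶/K = 4.13×10⁻⁶/K.
Mismatch strain = Δα·ΔT = 4.13×10⁻⁶ × 218.0 = 9.00×10⁻⁴.

9.00×10⁻⁴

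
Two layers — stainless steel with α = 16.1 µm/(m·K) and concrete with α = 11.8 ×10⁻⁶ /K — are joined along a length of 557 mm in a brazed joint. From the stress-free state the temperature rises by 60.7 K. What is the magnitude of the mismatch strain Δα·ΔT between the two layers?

2.61×10⁻⁴

Δα = |16.1 − 11.8|×10⁻⁶/K = 4.30×10⁻⁶/K.
Mismatch strain = Δα·ΔT = 4.30×10⁻⁶ × 60.7 = 2.61×10⁻⁴.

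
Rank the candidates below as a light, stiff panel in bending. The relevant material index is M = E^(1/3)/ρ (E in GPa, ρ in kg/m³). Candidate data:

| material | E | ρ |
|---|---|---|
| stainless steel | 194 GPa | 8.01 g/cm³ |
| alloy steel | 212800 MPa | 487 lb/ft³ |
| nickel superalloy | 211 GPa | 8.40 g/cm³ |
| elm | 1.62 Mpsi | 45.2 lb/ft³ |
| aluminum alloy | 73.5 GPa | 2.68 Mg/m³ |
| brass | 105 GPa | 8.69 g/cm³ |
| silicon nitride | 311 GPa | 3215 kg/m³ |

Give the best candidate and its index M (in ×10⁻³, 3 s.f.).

In SI units:
  stainless steel: E = 194.0 GPa, ρ = 8010 kg/m³
  alloy steel: E = 212.8 GPa, ρ = 7801 kg/m³
  nickel superalloy: E = 211.0 GPa, ρ = 8400 kg/m³
  elm: E = 11.17 GPa, ρ = 724.0 kg/m³
  aluminum alloy: E = 73.50 GPa, ρ = 2680 kg/m³
  brass: E = 105.0 GPa, ρ = 8690 kg/m³
  silicon nitride: E = 311.0 GPa, ρ = 3215 kg/m³
  elm: M = 3.09×10⁻³
  silicon nitride: M = 2.11×10⁻³
  aluminum alloy: M = 1.56×10⁻³
  alloy steel: M = 0.765×10⁻³
  stainless steel: M = 0.723×10⁻³
  nickel superalloy: M = 0.709×10⁻³
  brass: M = 0.543×10⁻³
Elm has the largest M.

elm, M = 3.09×10⁻³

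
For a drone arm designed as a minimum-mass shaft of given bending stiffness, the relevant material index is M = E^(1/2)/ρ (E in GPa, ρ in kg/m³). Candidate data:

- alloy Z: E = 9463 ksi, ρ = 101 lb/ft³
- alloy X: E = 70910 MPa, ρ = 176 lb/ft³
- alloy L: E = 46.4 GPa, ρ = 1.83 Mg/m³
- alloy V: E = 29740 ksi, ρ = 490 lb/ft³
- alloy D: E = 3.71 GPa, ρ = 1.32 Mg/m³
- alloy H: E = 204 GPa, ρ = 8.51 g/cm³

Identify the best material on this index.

In SI units:
  alloy Z: E = 65.25 GPa, ρ = 1618 kg/m³
  alloy X: E = 70.91 GPa, ρ = 2819 kg/m³
  alloy L: E = 46.40 GPa, ρ = 1830 kg/m³
  alloy V: E = 205.1 GPa, ρ = 7849 kg/m³
  alloy D: E = 3.710 GPa, ρ = 1320 kg/m³
  alloy H: E = 204.0 GPa, ρ = 8510 kg/m³
  alloy Z: M = 4.99×10⁻³
  alloy L: M = 3.72×10⁻³
  alloy X: M = 2.99×10⁻³
  alloy V: M = 1.82×10⁻³
  alloy H: M = 1.68×10⁻³
  alloy D: M = 1.46×10⁻³
The maximum is for alloy Z.

alloy Z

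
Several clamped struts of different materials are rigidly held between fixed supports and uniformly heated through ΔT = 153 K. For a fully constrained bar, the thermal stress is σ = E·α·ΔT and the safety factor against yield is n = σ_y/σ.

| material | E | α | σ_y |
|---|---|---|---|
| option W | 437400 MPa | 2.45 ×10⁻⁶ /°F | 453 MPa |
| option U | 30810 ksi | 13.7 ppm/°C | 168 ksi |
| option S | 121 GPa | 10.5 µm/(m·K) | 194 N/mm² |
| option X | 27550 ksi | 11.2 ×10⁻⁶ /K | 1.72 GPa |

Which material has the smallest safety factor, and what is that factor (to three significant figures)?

Converting E to GPa, α to ×10⁻⁶/K, σ_y to MPa, then σ and n for each:
  option W: E = 437.4, α = 4.41, σ_y = 453.0 → σ = 295 MPa, n = 1.53
  option U: E = 212.4, α = 13.7, σ_y = 1158 → σ = 445 MPa, n = 2.60
  option S: E = 121.0, α = 10.5, σ_y = 194.0 → σ = 194 MPa, n = 0.998
  option X: E = 190.0, α = 11.2, σ_y = 1720 → σ = 325 MPa, n = 5.28
Option S has the lowest safety factor, n = 0.998.

option S, n = 0.998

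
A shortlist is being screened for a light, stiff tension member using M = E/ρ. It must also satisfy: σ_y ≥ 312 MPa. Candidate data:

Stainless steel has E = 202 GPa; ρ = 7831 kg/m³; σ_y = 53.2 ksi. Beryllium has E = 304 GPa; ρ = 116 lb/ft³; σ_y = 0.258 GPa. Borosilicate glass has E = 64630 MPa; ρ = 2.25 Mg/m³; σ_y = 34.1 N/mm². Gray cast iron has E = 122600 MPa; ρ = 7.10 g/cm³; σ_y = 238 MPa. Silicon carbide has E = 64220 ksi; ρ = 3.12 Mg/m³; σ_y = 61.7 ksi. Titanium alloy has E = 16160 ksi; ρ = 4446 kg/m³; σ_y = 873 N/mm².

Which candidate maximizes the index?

silicon carbide

Screen on constraints: σ_y ≥ 312 MPa. Survivors: stainless steel, silicon carbide, titanium alloy.
Normalizing units and computing the index:
  stainless steel: E = 202.0 GPa, ρ = 7831 kg/m³
  silicon carbide: E = 442.8 GPa, ρ = 3120 kg/m³
  titanium alloy: E = 111.4 GPa, ρ = 4446 kg/m³
  silicon carbide: M = 142 MN·m/kg
  stainless steel: M = 25.8 MN·m/kg
  titanium alloy: M = 25.1 MN·m/kg
Silicon carbide has the largest M.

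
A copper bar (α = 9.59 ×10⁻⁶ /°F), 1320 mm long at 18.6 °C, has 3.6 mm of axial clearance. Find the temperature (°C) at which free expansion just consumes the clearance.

α = 9.59×10⁻⁶/°F × 9/5 = 17.3×10⁻⁶/K.
α·L₀·ΔT = 3.6 mm ⇒ ΔT = 3.6 / (17.3×10⁻⁶ × 1320.0) = 158.0 K.
T = 18.6 + 158.0 = 176.6 °C.

177 °C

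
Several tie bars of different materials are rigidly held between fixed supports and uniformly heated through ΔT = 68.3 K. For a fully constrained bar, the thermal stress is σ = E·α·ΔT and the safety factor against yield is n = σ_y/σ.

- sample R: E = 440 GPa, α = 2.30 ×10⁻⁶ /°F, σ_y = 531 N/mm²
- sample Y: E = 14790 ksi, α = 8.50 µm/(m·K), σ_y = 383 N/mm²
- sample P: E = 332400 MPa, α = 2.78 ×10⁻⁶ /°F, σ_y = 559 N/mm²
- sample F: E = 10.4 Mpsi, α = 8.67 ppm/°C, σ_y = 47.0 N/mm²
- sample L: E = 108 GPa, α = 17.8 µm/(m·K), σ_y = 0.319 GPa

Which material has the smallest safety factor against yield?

Converting E to GPa, α to ×10⁻⁶/K, σ_y to MPa, then σ and n for each:
  sample R: E = 440.0, α = 4.14, σ_y = 531.0 → σ = 124 MPa, n = 4.27
  sample Y: E = 102.0, α = 8.50, σ_y = 383.0 → σ = 59.2 MPa, n = 6.47
  sample P: E = 332.4, α = 5.00, σ_y = 559.0 → σ = 114 MPa, n = 4.92
  sample F: E = 71.71, α = 8.67, σ_y = 47.00 → σ = 42.5 MPa, n = 1.11
  sample L: E = 108.0, α = 17.8, σ_y = 319.0 → σ = 131 MPa, n = 2.43
Smallest n: sample F with n = 1.11.

sample F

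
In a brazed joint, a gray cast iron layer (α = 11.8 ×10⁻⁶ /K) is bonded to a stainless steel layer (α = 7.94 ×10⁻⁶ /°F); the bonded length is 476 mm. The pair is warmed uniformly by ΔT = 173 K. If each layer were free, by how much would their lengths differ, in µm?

stainless steel: α = 7.94×10⁻⁶/°F × 9/5 = 14.3×10⁻⁶/K.
Δα = |11.8 − 14.3|×10⁻⁶/K = 2.49×10⁻⁶/K.
ΔL_mismatch = Δα·L·ΔT = 2.49×10⁻⁶ × 476.0 mm × 173.0 K = 205 µm.

205 µm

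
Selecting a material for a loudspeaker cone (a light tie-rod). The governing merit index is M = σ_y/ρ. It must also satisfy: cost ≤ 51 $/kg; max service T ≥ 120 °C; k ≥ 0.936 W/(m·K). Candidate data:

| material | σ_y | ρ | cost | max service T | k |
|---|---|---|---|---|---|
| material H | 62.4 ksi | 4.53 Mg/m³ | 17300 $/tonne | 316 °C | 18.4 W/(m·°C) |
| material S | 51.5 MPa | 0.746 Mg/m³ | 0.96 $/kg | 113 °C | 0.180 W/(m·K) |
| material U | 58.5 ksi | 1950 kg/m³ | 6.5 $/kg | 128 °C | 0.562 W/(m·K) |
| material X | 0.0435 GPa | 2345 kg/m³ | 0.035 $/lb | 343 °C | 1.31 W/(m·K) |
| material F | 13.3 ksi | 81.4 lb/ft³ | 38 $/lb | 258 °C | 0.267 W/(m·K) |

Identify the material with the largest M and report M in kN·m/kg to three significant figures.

Screen on constraints: cost ≤ 51 $/kg; max service T ≥ 120 °C; k ≥ 0.936 W/(m·K). Survivors: material H, material X.
Normalizing units and computing the index:
  material H: σ_y = 430.2 MPa, ρ = 4530 kg/m³
  material X: σ_y = 43.50 MPa, ρ = 2345 kg/m³
  material H: M = 95.0 kN·m/kg
  material X: M = 18.6 kN·m/kg
Highest index: material H.

material H, M = 95.0 kN·m/kg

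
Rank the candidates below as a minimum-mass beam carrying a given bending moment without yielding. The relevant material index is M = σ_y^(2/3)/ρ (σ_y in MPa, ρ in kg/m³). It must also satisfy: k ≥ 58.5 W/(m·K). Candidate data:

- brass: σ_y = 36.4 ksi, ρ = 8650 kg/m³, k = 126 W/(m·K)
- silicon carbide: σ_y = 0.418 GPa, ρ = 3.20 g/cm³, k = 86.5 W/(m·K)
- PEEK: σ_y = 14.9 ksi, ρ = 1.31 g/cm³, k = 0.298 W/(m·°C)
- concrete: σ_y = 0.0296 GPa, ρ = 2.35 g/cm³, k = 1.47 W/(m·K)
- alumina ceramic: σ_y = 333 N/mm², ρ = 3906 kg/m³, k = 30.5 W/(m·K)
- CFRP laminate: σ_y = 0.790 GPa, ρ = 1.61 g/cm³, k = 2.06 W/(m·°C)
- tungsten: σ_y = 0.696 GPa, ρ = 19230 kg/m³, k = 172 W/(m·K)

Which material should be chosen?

silicon carbide

Screen on constraints: k ≥ 58.5 W/(m·K). Survivors: brass, silicon carbide, tungsten.
Putting every candidate on a common basis:
  brass: σ_y = 251.0 MPa, ρ = 8650 kg/m³
  silicon carbide: σ_y = 418.0 MPa, ρ = 3200 kg/m³
  tungsten: σ_y = 696.0 MPa, ρ = 19230 kg/m³
  silicon carbide: M = 17.5×10⁻³
  brass: M = 4.60×10⁻³
  tungsten: M = 4.08×10⁻³
Highest index: silicon carbide.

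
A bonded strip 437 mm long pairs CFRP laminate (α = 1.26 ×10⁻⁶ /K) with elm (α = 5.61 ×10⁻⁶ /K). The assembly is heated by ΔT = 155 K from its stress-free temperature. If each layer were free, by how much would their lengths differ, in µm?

295 µm

Δα = |1.26 − 5.61|×10⁻⁶/K = 4.35×10⁻⁶/K.
ΔL_mismatch = Δα·L·ΔT = 4.35×10⁻⁶ × 437.0 mm × 155.0 K = 295 µm.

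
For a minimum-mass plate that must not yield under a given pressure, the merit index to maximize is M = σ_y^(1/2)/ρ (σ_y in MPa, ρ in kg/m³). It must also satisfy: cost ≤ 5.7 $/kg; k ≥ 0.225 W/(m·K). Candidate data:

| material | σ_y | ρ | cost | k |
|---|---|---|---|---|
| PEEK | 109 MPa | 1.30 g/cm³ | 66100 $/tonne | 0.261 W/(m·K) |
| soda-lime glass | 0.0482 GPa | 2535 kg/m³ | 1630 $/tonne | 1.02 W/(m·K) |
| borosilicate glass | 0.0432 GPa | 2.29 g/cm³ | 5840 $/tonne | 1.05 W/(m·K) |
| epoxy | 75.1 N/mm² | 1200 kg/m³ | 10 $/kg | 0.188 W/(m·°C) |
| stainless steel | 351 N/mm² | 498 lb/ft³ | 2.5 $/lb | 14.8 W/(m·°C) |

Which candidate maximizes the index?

Screen on constraints: cost ≤ 5.7 $/kg; k ≥ 0.225 W/(m·K). Survivors: soda-lime glass, stainless steel.
After converting to SI:
  soda-lime glass: σ_y = 48.20 MPa, ρ = 2535 kg/m³
  stainless steel: σ_y = 351.0 MPa, ρ = 7977 kg/m³
  soda-lime glass: M = 2.74×10⁻³
  stainless steel: M = 2.35×10⁻³
Highest index: soda-lime glass.

soda-lime glass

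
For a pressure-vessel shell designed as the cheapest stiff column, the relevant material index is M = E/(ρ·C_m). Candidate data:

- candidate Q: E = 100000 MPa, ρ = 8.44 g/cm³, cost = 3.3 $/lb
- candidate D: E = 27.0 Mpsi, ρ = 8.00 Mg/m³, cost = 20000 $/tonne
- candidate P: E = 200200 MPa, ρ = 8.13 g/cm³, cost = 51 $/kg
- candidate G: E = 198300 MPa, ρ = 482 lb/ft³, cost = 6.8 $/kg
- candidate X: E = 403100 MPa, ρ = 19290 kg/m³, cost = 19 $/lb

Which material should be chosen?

Convert each candidate to consistent units, then evaluate M:
  candidate Q: E = 100.0 GPa, ρ = 8440 kg/m³, cost = 7.275 $/kg
  candidate D: E = 186.2 GPa, ρ = 8000 kg/m³, cost = 20.00 $/kg
  candidate P: E = 200.2 GPa, ρ = 8130 kg/m³, cost = 51.00 $/kg
  candidate G: E = 198.3 GPa, ρ = 7721 kg/m³, cost = 6.800 $/kg
  candidate X: E = 403.1 GPa, ρ = 19290 kg/m³, cost = 41.89 $/kg
  candidate G: M = 3.78 MN·m per $
  candidate Q: M = 1.63 MN·m per $
  candidate D: M = 1.16 MN·m per $
  candidate X: M = 0.499 MN·m per $
  candidate P: M = 0.483 MN·m per $
Highest index: candidate G.

candidate G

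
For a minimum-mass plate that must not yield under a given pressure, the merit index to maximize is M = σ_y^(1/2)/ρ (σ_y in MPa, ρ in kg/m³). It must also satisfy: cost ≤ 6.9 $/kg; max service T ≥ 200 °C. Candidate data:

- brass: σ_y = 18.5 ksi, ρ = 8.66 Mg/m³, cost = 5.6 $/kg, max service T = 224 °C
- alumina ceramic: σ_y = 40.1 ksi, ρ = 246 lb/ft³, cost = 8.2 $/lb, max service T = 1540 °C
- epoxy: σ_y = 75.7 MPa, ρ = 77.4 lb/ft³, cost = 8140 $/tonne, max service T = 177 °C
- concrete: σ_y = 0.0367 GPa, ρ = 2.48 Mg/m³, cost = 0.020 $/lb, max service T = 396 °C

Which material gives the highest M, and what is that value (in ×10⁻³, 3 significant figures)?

Screen on constraints: cost ≤ 6.9 $/kg; max service T ≥ 200 °C. Survivors: brass, concrete.
Putting every candidate on a common basis:
  brass: σ_y = 127.6 MPa, ρ = 8660 kg/m³
  concrete: σ_y = 36.70 MPa, ρ = 2480 kg/m³
  concrete: M = 2.44×10⁻³
  brass: M = 1.30×10⁻³
Concrete has the largest M.

concrete, M = 2.44×10⁻³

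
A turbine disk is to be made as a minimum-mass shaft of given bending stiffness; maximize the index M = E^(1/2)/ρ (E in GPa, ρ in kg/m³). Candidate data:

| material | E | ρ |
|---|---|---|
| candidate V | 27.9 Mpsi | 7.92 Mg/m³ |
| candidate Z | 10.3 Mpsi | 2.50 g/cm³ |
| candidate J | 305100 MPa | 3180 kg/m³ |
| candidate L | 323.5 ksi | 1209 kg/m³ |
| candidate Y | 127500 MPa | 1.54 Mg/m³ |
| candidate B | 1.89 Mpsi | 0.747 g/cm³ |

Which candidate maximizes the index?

candidate Y

Putting every candidate on a common basis:
  candidate V: E = 192.4 GPa, ρ = 7920 kg/m³
  candidate Z: E = 71.02 GPa, ρ = 2500 kg/m³
  candidate J: E = 305.1 GPa, ρ = 3180 kg/m³
  candidate L: E = 2.230 GPa, ρ = 1209 kg/m³
  candidate Y: E = 127.5 GPa, ρ = 1540 kg/m³
  candidate B: E = 13.03 GPa, ρ = 747.0 kg/m³
  candidate Y: M = 7.33×10⁻³
  candidate J: M = 5.49×10⁻³
  candidate B: M = 4.83×10⁻³
  candidate Z: M = 3.37×10⁻³
  candidate V: M = 1.75×10⁻³
  candidate L: M = 1.24×10⁻³
The maximum is for candidate Y.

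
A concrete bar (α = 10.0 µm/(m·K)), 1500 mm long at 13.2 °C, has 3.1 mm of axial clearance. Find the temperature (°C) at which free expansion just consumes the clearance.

α·L₀·ΔT = 3.1 mm ⇒ ΔT = 3.1 / (10.0×10⁻⁶ × 1500.0) = 206.7 K.
T = 13.2 + 206.7 = 219.9 °C.

220 °C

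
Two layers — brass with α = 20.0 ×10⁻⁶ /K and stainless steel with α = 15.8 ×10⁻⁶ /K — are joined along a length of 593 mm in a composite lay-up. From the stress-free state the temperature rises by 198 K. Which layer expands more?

brass

α(brass) = 20.0×10⁻⁶/K vs α(stainless steel) = 15.8×10⁻⁶/K.
Higher α expands more for the same ΔT: brass.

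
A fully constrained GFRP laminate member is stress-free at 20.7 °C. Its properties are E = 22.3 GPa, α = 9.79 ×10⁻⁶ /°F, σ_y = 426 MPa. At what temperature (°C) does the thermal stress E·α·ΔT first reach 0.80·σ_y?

888 °C

α = 9.79×10⁻⁶/°F × 9/5 = 17.6×10⁻⁶/K.
E·α·ΔT = 340.8 MPa ⇒ ΔT = 340.8 / (22.30×10³ × 17.6×10⁻⁶) = 867.2 K.
T = 20.7 + 867.2 = 887.9 °C.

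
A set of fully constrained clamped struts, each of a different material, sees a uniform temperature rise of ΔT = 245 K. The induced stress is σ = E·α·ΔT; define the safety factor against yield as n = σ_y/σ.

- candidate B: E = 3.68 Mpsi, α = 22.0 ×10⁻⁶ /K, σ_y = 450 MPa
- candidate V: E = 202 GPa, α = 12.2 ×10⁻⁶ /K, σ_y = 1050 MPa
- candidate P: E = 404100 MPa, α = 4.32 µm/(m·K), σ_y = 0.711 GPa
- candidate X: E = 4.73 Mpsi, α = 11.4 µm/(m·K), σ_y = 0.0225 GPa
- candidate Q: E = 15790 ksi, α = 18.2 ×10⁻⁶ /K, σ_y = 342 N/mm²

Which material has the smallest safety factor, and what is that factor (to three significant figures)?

candidate X, n = 0.247

Per material, after unit conversion:
  candidate B: E = 25.37, α = 22.0, σ_y = 450.0 → σ = 137 MPa, n = 3.29
  candidate V: E = 202.0, α = 12.2, σ_y = 1050 → σ = 604 MPa, n = 1.74
  candidate P: E = 404.1, α = 4.32, σ_y = 711.0 → σ = 428 MPa, n = 1.66
  candidate X: E = 32.61, α = 11.4, σ_y = 22.50 → σ = 91.1 MPa, n = 0.247
  candidate Q: E = 108.9, α = 18.2, σ_y = 342.0 → σ = 485 MPa, n = 0.705
The minimum is candidate X at n = 0.247.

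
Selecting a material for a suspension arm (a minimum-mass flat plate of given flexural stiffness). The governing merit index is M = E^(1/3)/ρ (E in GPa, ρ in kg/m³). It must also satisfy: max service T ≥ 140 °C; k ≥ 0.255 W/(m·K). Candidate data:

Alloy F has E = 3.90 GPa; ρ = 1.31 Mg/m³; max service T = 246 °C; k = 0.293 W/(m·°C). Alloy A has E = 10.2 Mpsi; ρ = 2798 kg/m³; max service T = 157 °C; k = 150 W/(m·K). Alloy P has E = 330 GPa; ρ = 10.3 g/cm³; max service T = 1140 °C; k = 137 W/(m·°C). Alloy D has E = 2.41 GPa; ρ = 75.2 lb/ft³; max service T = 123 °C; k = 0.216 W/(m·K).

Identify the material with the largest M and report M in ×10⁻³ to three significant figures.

Screen on constraints: max service T ≥ 140 °C; k ≥ 0.255 W/(m·K). Survivors: alloy F, alloy A, alloy P.
Putting every candidate on a common basis:
  alloy F: E = 3.900 GPa, ρ = 1310 kg/m³
  alloy A: E = 70.33 GPa, ρ = 2798 kg/m³
  alloy P: E = 330.0 GPa, ρ = 10300 kg/m³
  alloy A: M = 1.48×10⁻³
  alloy F: M = 1.20×10⁻³
  alloy P: M = 0.671×10⁻³
The maximum is for alloy A.

alloy A, M = 1.48×10⁻³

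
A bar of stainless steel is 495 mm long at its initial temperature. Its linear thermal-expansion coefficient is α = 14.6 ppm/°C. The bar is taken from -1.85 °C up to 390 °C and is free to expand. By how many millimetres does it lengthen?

ΔT = 390 − (-1.85) = 391.9 K.
ΔL = α·L₀·ΔT = 14.6×10⁻⁶ × 495 mm × 391.9 K = 2.83 mm.

2.83 mm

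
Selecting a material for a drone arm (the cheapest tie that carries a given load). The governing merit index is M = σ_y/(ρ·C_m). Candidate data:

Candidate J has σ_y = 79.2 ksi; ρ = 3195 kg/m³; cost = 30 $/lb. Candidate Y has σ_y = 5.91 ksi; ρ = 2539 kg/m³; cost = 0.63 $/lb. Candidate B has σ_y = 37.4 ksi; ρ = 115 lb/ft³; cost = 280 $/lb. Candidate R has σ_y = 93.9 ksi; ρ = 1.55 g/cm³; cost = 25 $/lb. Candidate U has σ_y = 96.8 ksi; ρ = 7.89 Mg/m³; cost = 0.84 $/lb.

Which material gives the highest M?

candidate U

Normalizing units and computing the index:
  candidate J: σ_y = 546.1 MPa, ρ = 3195 kg/m³, cost = 66.14 $/kg
  candidate Y: σ_y = 40.75 MPa, ρ = 2539 kg/m³, cost = 1.389 $/kg
  candidate B: σ_y = 257.9 MPa, ρ = 1842 kg/m³, cost = 617.3 $/kg
  candidate R: σ_y = 647.4 MPa, ρ = 1550 kg/m³, cost = 55.11 $/kg
  candidate U: σ_y = 667.4 MPa, ρ = 7890 kg/m³, cost = 1.852 $/kg
  candidate U: M = 45.7 kN·m per $
  candidate Y: M = 11.6 kN·m per $
  candidate R: M = 7.58 kN·m per $
  candidate J: M = 2.58 kN·m per $
  candidate B: M = 0.227 kN·m per $
Candidate U ranks first.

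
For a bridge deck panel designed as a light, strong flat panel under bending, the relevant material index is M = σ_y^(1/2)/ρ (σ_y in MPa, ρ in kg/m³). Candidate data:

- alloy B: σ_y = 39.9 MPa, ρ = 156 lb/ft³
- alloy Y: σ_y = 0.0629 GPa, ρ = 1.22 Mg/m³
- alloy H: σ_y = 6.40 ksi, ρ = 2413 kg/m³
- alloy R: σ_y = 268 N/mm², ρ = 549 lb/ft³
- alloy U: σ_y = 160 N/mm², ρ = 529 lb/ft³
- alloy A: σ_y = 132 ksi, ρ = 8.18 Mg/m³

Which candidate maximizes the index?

Convert each candidate to consistent units, then evaluate M:
  alloy B: σ_y = 39.90 MPa, ρ = 2499 kg/m³
  alloy Y: σ_y = 62.90 MPa, ρ = 1220 kg/m³
  alloy H: σ_y = 44.13 MPa, ρ = 2413 kg/m³
  alloy R: σ_y = 268.0 MPa, ρ = 8794 kg/m³
  alloy U: σ_y = 160.0 MPa, ρ = 8474 kg/m³
  alloy A: σ_y = 910.1 MPa, ρ = 8180 kg/m³
  alloy Y: M = 6.50×10⁻³
  alloy A: M = 3.69×10⁻³
  alloy H: M = 2.75×10⁻³
  alloy B: M = 2.53×10⁻³
  alloy R: M = 1.86×10⁻³
  alloy U: M = 1.49×10⁻³
Alloy Y has the largest M.

alloy Y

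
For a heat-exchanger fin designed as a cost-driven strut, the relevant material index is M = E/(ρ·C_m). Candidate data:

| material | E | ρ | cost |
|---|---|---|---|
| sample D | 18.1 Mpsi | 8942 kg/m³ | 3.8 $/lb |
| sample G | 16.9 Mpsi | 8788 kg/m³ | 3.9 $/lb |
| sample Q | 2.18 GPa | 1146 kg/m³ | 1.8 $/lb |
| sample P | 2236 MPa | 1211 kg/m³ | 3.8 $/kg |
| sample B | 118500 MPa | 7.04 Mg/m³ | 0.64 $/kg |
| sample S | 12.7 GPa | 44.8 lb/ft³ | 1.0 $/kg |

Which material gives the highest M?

sample B

Convert each candidate to consistent units, then evaluate M:
  sample D: E = 124.8 GPa, ρ = 8942 kg/m³, cost = 8.377 $/kg
  sample G: E = 116.5 GPa, ρ = 8788 kg/m³, cost = 8.598 $/kg
  sample Q: E = 2.180 GPa, ρ = 1146 kg/m³, cost = 3.968 $/kg
  sample P: E = 2.236 GPa, ρ = 1211 kg/m³, cost = 3.800 $/kg
  sample B: E = 118.5 GPa, ρ = 7040 kg/m³, cost = 0.6400 $/kg
  sample S: E = 12.70 GPa, ρ = 717.6 kg/m³, cost = 1.000 $/kg
  sample B: M = 26.3 MN·m per $
  sample S: M = 17.7 MN·m per $
  sample D: M = 1.67 MN·m per $
  sample G: M = 1.54 MN·m per $
  sample P: M = 0.486 MN·m per $
  sample Q: M = 0.479 MN·m per $
Sample B has the largest M.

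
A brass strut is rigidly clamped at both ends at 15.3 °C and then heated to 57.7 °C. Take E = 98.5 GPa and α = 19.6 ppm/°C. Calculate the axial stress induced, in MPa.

ΔT = 42.40 K. Constrained thermal stress σ = E·α·ΔT = 98.50×10³ MPa × 19.6×10⁻⁶ × 42.40 = 81.9 MPa (compressive).

81.9 MPa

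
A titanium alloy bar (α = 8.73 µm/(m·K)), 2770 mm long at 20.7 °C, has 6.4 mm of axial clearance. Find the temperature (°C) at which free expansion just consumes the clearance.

285 °C

α·L₀·ΔT = 6.4 mm ⇒ ΔT = 6.4 / (8.73×10⁻⁶ × 2770.0) = 264.7 K.
T = 20.7 + 264.7 = 285.4 °C.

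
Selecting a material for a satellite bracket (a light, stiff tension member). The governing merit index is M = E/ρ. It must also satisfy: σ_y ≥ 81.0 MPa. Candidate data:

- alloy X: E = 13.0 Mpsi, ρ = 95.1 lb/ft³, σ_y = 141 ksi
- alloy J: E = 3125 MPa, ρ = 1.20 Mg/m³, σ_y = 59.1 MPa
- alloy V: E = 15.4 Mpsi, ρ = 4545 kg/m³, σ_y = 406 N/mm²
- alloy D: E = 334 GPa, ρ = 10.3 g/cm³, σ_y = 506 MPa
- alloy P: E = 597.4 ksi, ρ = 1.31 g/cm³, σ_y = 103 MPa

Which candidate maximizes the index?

Screen on constraints: σ_y ≥ 81.0 MPa. Survivors: alloy X, alloy V, alloy D, alloy P.
Putting every candidate on a common basis:
  alloy X: E = 89.63 GPa, ρ = 1523 kg/m³
  alloy V: E = 106.2 GPa, ρ = 4545 kg/m³
  alloy D: E = 334.0 GPa, ρ = 10300 kg/m³
  alloy P: E = 4.119 GPa, ρ = 1310 kg/m³
  alloy X: M = 58.8 MN·m/kg
  alloy D: M = 32.4 MN·m/kg
  alloy V: M = 23.4 MN·m/kg
  alloy P: M = 3.14 MN·m/kg
Alloy X ranks first.

alloy X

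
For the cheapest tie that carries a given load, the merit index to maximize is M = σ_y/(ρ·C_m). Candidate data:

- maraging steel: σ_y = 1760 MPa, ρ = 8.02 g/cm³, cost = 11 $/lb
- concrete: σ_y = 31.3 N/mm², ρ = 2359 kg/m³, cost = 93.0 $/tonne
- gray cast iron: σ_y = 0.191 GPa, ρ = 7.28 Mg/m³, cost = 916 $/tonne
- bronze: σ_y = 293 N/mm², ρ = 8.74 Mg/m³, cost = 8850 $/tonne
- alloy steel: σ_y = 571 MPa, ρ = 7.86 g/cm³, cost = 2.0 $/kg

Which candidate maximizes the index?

concrete

In SI units:
  maraging steel: σ_y = 1760 MPa, ρ = 8020 kg/m³, cost = 24.25 $/kg
  concrete: σ_y = 31.30 MPa, ρ = 2359 kg/m³, cost = 0.09300 $/kg
  gray cast iron: σ_y = 191.0 MPa, ρ = 7280 kg/m³, cost = 0.9160 $/kg
  bronze: σ_y = 293.0 MPa, ρ = 8740 kg/m³, cost = 8.850 $/kg
  alloy steel: σ_y = 571.0 MPa, ρ = 7860 kg/m³, cost = 2.000 $/kg
  concrete: M = 143 kN·m per $
  alloy steel: M = 36.3 kN·m per $
  gray cast iron: M = 28.6 kN·m per $
  maraging steel: M = 9.05 kN·m per $
  bronze: M = 3.79 kN·m per $
Concrete has the largest M.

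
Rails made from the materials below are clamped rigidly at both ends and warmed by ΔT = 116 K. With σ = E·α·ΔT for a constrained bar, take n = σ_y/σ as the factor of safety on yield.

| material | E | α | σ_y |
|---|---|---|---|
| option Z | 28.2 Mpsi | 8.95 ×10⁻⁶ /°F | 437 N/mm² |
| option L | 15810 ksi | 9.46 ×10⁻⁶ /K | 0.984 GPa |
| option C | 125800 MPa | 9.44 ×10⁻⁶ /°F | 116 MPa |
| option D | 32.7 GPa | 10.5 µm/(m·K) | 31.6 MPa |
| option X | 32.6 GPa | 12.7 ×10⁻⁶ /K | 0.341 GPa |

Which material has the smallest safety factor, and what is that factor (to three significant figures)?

option C, n = 0.468

With everything in SI (GPa, ×10⁻⁶/K, MPa):
  option Z: E = 194.4, α = 16.1, σ_y = 437.0 → σ = 363 MPa, n = 1.20
  option L: E = 109.0, α = 9.46, σ_y = 984.0 → σ = 120 MPa, n = 8.23
  option C: E = 125.8, α = 17.0, σ_y = 116.0 → σ = 248 MPa, n = 0.468
  option D: E = 32.70, α = 10.5, σ_y = 31.60 → σ = 39.8 MPa, n = 0.793
  option X: E = 32.60, α = 12.7, σ_y = 341.0 → σ = 48.0 MPa, n = 7.10
The minimum is option C at n = 0.468.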